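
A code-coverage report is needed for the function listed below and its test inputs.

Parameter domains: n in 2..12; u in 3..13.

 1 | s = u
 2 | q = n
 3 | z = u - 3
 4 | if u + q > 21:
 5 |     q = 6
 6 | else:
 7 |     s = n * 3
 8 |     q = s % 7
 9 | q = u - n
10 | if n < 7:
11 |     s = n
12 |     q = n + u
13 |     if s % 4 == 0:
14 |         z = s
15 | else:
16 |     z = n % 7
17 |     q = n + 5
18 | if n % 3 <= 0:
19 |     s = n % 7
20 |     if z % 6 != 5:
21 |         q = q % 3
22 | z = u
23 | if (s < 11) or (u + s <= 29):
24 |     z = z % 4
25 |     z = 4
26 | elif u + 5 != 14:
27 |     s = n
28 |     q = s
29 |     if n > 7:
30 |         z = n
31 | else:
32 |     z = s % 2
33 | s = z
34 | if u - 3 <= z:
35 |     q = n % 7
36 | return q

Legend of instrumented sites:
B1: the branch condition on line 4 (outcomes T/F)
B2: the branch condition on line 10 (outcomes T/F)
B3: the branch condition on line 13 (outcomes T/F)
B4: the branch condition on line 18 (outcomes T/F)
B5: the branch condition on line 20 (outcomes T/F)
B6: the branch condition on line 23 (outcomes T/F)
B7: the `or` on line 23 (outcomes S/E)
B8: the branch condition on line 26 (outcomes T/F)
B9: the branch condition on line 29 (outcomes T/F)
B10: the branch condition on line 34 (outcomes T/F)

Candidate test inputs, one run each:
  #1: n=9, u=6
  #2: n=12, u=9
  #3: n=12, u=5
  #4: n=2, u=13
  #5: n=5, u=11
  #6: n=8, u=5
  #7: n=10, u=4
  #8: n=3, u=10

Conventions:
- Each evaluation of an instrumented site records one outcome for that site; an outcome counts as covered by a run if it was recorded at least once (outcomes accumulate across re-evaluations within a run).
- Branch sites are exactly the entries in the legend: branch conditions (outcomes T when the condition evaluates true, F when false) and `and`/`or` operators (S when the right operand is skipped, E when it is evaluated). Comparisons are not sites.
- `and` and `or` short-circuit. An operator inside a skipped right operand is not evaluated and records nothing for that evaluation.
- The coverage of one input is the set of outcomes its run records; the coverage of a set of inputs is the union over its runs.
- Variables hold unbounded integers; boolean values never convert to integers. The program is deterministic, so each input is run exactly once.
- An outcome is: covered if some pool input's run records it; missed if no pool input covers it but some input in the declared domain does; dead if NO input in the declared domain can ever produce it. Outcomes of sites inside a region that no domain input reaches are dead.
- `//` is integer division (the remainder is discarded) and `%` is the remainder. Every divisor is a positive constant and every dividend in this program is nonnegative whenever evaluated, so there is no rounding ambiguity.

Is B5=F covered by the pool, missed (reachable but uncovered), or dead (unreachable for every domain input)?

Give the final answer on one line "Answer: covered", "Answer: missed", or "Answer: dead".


B5=F is recorded by pool input(s) 2, 3 -> covered
Answer: covered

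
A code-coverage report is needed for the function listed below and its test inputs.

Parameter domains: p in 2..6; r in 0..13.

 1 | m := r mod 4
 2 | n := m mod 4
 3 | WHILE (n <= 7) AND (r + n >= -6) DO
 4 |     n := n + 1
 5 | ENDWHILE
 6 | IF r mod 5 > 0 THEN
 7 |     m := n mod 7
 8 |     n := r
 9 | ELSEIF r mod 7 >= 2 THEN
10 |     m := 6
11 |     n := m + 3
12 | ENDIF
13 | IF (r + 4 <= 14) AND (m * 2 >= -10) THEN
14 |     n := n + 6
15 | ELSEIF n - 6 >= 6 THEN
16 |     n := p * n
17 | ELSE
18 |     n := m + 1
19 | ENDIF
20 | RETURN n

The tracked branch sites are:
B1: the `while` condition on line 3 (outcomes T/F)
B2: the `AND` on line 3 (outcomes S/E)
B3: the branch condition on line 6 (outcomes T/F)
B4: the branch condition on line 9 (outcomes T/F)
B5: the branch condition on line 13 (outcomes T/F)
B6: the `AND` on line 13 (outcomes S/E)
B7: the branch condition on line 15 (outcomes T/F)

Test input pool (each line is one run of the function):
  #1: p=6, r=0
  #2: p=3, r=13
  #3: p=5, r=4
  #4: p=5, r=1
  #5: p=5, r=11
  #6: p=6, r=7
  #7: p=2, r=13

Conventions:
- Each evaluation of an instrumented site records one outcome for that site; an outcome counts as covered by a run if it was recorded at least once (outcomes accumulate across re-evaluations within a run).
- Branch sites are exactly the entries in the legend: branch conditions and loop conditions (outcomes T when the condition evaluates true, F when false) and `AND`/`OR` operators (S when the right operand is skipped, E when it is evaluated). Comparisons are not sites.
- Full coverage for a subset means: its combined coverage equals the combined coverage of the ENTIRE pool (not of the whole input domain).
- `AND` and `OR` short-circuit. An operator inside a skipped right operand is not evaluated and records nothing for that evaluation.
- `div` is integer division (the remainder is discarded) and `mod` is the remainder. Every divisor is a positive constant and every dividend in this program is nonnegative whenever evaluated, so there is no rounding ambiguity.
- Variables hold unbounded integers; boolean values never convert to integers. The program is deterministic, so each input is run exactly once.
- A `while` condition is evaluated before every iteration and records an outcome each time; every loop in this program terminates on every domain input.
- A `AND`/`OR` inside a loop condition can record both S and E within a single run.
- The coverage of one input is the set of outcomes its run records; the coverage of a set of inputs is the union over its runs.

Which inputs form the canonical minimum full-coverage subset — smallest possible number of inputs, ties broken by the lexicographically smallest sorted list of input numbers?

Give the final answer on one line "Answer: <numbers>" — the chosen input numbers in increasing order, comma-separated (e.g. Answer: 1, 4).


test 1 (p=6, r=0) hits B1=T, B1=F, B2=S, B2=E, B3=F, B4=F, B5=T, B6=E
test 2 (p=3, r=13) hits B1=T, B1=F, B2=S, B2=E, B3=T, B5=F, B6=S, B7=T
test 3 (p=5, r=4) hits B1=T, B1=F, B2=S, B2=E, B3=T, B5=T, B6=E
test 4 (p=5, r=1) hits B1=T, B1=F, B2=S, B2=E, B3=T, B5=T, B6=E
test 5 (p=5, r=11) hits B1=T, B1=F, B2=S, B2=E, B3=T, B5=F, B6=S, B7=F
test 6 (p=6, r=7) hits B1=T, B1=F, B2=S, B2=E, B3=T, B5=T, B6=E
test 7 (p=2, r=13) hits B1=T, B1=F, B2=S, B2=E, B3=T, B5=F, B6=S, B7=T
together the pool reaches 13 outcomes: B1=T, B1=F, B2=S, B2=E, B3=T, B3=F, B4=F, B5=T, B5=F, B6=S, B6=E, B7=T, B7=F
size 1 is not enough: best union over all size-1 subsets is 8/13
size 2 is not enough: best union over all size-2 subsets is 12/13
the canonical winner is {1, 2, 5}: size 3, full 13-outcome coverage, earliest index list among size-3 covers
Answer: 1, 2, 5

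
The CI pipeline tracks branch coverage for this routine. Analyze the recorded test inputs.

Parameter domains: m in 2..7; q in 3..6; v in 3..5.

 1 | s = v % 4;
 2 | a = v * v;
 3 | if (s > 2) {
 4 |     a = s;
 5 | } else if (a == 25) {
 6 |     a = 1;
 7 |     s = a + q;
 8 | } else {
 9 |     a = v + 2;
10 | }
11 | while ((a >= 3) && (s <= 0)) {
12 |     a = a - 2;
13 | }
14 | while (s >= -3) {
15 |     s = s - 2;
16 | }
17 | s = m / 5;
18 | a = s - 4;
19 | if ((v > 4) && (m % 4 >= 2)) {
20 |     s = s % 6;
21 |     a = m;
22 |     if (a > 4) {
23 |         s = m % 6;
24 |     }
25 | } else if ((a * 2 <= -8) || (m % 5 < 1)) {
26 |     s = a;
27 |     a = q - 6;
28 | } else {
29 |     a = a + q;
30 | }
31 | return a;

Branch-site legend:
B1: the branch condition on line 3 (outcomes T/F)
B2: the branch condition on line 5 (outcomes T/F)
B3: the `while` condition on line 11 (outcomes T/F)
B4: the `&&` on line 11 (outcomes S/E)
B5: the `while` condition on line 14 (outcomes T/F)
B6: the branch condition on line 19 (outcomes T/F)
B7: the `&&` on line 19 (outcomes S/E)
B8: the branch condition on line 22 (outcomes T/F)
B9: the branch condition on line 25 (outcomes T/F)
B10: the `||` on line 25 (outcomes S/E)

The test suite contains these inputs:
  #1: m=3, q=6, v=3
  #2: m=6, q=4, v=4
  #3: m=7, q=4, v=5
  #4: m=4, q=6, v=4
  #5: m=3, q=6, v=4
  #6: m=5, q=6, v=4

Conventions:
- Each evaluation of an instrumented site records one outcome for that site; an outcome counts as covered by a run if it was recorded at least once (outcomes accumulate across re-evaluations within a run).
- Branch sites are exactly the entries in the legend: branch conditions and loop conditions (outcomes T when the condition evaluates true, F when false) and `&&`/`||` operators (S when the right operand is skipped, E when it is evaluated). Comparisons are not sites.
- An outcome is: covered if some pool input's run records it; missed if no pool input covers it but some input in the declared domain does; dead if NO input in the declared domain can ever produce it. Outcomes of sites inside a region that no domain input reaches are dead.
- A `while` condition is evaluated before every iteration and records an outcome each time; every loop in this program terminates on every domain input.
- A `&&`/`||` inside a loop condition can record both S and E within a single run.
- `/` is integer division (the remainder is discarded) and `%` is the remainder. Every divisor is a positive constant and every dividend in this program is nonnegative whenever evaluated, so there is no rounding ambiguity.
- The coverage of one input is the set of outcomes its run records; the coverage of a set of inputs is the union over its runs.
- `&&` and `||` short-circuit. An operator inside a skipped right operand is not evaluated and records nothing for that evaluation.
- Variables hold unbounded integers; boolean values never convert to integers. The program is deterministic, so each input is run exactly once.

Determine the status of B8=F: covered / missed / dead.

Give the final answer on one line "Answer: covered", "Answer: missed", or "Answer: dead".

no pool input records B8=F
but domain input (m=2, q=3, v=5) does record it -> reachable, so missed

Answer: missed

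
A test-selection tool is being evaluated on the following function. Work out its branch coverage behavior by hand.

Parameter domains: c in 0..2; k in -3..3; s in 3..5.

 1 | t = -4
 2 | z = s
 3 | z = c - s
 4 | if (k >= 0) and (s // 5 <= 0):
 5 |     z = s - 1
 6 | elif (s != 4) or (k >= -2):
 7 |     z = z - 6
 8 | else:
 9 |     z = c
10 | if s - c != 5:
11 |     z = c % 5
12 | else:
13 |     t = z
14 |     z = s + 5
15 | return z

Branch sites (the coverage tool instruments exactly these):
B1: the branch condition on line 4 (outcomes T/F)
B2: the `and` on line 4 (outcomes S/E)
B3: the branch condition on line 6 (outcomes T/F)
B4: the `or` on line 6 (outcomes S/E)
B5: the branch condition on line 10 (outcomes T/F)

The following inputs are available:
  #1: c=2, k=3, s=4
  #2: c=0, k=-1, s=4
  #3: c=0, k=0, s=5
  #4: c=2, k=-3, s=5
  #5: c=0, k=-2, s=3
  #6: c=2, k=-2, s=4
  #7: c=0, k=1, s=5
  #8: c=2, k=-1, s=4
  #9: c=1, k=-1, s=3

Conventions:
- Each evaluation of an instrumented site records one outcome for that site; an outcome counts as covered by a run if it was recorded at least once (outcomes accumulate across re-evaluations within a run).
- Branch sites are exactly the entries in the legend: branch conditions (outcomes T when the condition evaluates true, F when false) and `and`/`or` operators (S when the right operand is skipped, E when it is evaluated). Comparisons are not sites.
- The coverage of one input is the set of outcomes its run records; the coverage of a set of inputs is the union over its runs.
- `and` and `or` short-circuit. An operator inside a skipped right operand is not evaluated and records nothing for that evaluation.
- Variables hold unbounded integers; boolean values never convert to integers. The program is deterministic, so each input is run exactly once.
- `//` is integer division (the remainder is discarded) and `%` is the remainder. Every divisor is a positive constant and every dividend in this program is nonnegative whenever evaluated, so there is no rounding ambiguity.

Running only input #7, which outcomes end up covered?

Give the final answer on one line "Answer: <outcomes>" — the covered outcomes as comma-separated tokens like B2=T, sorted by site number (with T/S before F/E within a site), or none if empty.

Event log for input #7 (c=0, k=1, s=5):
  B2->E, B1->F, B4->S, B3->T, B5->F
collecting distinct outcomes: B1=F, B2=E, B3=T, B4=S, B5=F

Answer: B1=F, B2=E, B3=T, B4=S, B5=F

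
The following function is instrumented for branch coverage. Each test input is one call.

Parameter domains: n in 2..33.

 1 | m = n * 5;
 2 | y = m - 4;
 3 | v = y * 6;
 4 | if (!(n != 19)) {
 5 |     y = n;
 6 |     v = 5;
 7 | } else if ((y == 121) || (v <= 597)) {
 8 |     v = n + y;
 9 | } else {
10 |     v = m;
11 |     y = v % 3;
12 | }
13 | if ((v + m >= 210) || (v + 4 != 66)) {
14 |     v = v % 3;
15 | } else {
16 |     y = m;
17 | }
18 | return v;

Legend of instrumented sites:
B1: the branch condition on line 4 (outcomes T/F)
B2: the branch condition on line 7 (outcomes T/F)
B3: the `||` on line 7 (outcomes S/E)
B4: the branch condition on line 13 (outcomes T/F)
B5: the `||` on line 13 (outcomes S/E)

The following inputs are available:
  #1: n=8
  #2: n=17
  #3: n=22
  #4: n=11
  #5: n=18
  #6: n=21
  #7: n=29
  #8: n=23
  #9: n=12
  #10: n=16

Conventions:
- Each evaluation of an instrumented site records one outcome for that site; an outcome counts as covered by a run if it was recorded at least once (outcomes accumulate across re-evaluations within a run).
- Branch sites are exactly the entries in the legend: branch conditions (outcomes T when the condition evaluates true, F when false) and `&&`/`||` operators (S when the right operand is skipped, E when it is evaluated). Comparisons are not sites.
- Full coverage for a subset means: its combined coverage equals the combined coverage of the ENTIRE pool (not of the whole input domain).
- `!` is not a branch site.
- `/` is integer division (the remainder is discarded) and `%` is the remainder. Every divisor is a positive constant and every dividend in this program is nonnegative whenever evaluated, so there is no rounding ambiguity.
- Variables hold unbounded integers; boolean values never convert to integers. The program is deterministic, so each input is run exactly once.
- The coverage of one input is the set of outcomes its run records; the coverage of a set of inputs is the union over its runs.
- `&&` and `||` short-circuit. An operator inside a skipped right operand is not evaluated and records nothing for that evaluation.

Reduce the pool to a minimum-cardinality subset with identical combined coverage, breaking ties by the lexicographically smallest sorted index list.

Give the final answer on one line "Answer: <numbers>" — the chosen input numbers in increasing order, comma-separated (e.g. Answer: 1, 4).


input #1, n=8: events B1->F, B3->E, B2->T, B5->E, B4->T; outcomes B1=F, B2=T, B3=E, B4=T, B5=E
input #2, n=17: events B1->F, B3->E, B2->T, B5->E, B4->T; outcomes B1=F, B2=T, B3=E, B4=T, B5=E
input #3, n=22: events B1->F, B3->E, B2->F, B5->S, B4->T; outcomes B1=F, B2=F, B3=E, B4=T, B5=S
input #4, n=11: events B1->F, B3->E, B2->T, B5->E, B4->F; outcomes B1=F, B2=T, B3=E, B4=F, B5=E
input #5, n=18: events B1->F, B3->E, B2->T, B5->E, B4->T; outcomes B1=F, B2=T, B3=E, B4=T, B5=E
input #6, n=21: events B1->F, B3->E, B2->F, B5->S, B4->T; outcomes B1=F, B2=F, B3=E, B4=T, B5=S
input #7, n=29: events B1->F, B3->E, B2->F, B5->S, B4->T; outcomes B1=F, B2=F, B3=E, B4=T, B5=S
input #8, n=23: events B1->F, B3->E, B2->F, B5->S, B4->T; outcomes B1=F, B2=F, B3=E, B4=T, B5=S
input #9, n=12: events B1->F, B3->E, B2->T, B5->E, B4->T; outcomes B1=F, B2=T, B3=E, B4=T, B5=E
input #10, n=16: events B1->F, B3->E, B2->T, B5->E, B4->T; outcomes B1=F, B2=T, B3=E, B4=T, B5=E
pool-wide coverage (8 outcomes): B1=F, B2=T, B2=F, B3=E, B4=T, B4=F, B5=S, B5=E
size 1 is not enough: best union over all size-1 subsets is 5/8
size 2: inputs {3, 4} cover all 8 outcomes, and no lexicographically smaller subset of this size does
Answer: 3, 4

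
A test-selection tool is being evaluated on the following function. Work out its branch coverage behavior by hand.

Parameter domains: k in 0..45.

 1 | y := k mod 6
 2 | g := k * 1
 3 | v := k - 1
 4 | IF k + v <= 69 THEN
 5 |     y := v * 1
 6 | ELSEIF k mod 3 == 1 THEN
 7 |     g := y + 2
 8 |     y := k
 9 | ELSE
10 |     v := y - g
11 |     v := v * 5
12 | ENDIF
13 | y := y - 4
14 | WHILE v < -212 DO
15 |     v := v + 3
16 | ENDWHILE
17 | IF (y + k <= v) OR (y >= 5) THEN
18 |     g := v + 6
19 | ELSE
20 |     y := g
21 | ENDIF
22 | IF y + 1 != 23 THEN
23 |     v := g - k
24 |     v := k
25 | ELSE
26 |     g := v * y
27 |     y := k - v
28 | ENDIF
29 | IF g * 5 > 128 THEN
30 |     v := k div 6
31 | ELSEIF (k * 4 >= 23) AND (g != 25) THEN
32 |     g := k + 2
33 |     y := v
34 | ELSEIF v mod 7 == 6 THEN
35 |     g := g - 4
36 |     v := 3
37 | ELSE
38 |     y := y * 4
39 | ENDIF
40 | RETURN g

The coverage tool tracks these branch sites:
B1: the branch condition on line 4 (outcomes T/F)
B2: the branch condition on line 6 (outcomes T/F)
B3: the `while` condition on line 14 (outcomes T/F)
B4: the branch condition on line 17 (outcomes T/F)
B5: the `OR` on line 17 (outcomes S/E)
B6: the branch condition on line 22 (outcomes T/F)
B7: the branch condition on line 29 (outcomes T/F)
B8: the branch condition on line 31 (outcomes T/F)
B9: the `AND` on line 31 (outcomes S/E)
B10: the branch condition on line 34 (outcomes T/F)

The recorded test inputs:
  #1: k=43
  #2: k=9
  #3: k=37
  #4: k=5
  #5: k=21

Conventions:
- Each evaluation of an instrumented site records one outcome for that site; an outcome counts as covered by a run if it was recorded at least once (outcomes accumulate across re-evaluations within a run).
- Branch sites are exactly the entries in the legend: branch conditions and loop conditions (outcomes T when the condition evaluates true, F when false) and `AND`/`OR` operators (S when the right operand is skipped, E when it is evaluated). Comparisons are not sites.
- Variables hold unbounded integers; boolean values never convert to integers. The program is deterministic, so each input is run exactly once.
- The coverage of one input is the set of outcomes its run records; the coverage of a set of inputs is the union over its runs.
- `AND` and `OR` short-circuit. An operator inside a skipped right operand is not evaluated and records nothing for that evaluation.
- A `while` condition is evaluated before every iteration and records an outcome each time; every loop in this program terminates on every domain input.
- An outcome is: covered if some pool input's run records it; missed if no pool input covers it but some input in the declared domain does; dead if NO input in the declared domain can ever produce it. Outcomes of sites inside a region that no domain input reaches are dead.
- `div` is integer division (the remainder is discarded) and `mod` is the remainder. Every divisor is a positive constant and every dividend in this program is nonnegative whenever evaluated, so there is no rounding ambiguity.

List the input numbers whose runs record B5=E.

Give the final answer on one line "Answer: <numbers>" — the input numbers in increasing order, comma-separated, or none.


input #1 (k=43): covers B5=E
input #2 (k=9): covers B5=E
input #3 (k=37): covers B5=E
input #4 (k=5): covers B5=E
input #5 (k=21): covers B5=E
Answer: 1, 2, 3, 4, 5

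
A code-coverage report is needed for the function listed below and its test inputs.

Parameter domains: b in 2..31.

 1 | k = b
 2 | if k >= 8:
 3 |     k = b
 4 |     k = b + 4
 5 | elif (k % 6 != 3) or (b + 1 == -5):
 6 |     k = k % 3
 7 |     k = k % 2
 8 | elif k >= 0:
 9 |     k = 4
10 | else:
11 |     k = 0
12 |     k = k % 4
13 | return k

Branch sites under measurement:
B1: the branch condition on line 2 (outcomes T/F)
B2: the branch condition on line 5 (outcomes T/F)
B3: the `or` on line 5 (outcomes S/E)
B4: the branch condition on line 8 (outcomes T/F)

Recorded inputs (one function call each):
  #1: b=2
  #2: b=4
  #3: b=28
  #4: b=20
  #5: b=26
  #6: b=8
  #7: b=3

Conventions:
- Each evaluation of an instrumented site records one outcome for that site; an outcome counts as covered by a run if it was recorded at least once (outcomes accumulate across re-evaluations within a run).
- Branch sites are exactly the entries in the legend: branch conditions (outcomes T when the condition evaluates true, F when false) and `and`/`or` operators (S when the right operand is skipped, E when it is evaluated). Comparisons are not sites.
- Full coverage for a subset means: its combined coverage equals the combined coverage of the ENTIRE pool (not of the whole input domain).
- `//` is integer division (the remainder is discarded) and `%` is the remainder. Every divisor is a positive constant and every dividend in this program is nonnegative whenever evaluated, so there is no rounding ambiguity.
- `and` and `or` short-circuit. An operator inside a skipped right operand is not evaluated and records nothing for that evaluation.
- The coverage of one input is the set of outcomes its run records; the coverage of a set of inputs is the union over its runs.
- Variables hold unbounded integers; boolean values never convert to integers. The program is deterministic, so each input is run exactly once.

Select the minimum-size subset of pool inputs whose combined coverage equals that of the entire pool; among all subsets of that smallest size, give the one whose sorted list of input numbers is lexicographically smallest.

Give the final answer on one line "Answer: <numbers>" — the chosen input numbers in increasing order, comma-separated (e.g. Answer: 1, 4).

input #1 (b=2): covers B1=F, B2=T, B3=S
input #2 (b=4): covers B1=F, B2=T, B3=S
input #3 (b=28): covers B1=T
input #4 (b=20): covers B1=T
input #5 (b=26): covers B1=T
input #6 (b=8): covers B1=T
input #7 (b=3): covers B1=F, B2=F, B3=E, B4=T
together the pool reaches 7 outcomes: B1=T, B1=F, B2=T, B2=F, B3=S, B3=E, B4=T
size 1 is not enough: best union over all size-1 subsets is 4/7
size 2 is not enough: best union over all size-2 subsets is 6/7
the canonical winner is {1, 3, 7}: size 3, full 7-outcome coverage, earliest index list among size-3 covers

Answer: 1, 3, 7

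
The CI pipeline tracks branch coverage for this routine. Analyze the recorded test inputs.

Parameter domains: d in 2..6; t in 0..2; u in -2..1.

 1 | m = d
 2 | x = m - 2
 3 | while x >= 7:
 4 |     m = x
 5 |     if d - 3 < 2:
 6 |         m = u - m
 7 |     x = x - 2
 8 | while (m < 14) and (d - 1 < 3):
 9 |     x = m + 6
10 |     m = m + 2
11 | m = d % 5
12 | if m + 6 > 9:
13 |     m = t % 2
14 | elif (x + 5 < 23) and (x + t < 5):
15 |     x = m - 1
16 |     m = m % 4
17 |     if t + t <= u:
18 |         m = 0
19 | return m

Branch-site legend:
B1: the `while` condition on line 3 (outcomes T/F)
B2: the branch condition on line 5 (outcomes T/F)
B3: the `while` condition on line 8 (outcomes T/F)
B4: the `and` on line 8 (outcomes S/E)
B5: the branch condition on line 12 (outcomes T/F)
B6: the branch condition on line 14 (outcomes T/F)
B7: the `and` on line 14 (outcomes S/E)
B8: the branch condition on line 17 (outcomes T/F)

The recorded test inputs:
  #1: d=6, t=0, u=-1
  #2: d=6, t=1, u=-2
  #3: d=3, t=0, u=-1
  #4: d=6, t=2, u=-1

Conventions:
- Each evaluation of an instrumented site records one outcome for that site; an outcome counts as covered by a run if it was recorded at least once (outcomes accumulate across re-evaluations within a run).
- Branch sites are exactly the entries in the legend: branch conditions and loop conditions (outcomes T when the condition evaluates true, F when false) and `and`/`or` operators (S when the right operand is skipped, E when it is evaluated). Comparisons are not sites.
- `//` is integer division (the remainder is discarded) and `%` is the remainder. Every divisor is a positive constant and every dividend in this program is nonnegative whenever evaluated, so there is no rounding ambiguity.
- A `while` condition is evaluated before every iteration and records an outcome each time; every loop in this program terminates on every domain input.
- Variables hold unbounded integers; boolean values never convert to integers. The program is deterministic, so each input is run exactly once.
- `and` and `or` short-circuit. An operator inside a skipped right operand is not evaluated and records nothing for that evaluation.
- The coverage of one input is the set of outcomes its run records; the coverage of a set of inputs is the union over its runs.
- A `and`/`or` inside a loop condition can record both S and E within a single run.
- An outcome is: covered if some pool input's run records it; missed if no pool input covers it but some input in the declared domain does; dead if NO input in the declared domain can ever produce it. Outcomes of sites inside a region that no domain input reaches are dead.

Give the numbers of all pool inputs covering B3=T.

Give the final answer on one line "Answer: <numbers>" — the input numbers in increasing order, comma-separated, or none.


input #1 (d=6, t=0, u=-1): misses B3=T
input #2 (d=6, t=1, u=-2): misses B3=T
input #3 (d=3, t=0, u=-1): covers B3=T
input #4 (d=6, t=2, u=-1): misses B3=T
Answer: 3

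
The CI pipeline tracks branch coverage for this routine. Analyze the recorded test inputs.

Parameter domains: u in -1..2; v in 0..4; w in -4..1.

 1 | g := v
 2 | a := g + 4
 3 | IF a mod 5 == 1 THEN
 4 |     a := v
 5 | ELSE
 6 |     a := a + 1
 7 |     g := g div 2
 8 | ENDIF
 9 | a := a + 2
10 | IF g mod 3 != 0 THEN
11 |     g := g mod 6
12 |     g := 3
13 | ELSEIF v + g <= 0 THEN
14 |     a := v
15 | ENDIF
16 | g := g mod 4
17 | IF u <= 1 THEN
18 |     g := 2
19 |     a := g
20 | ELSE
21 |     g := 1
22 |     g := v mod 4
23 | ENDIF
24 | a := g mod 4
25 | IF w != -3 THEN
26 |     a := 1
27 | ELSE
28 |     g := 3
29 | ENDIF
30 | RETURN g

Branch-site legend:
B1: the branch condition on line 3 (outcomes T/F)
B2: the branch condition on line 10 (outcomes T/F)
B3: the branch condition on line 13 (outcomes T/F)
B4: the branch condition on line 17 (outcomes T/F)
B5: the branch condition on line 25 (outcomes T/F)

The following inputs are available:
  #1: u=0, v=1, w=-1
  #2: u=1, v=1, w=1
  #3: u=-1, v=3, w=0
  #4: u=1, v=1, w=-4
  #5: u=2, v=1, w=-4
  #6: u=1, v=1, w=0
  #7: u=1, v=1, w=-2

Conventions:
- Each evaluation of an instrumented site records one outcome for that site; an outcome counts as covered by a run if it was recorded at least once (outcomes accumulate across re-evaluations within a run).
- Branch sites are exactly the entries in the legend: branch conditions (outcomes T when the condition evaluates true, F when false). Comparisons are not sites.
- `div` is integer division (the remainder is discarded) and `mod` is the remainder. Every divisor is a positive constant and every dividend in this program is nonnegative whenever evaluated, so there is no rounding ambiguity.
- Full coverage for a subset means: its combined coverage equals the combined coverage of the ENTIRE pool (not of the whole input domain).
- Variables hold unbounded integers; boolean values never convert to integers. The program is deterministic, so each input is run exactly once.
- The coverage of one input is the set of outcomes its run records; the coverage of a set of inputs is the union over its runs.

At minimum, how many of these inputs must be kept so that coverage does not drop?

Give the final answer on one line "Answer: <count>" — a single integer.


input #1, u=0, v=1, w=-1: events B1->F, B2->F, B3->F, B4->T, B5->T; outcomes B1=F, B2=F, B3=F, B4=T, B5=T
input #2, u=1, v=1, w=1: events B1->F, B2->F, B3->F, B4->T, B5->T; outcomes B1=F, B2=F, B3=F, B4=T, B5=T
input #3, u=-1, v=3, w=0: events B1->F, B2->T, B4->T, B5->T; outcomes B1=F, B2=T, B4=T, B5=T
input #4, u=1, v=1, w=-4: events B1->F, B2->F, B3->F, B4->T, B5->T; outcomes B1=F, B2=F, B3=F, B4=T, B5=T
input #5, u=2, v=1, w=-4: events B1->F, B2->F, B3->F, B4->F, B5->T; outcomes B1=F, B2=F, B3=F, B4=F, B5=T
input #6, u=1, v=1, w=0: events B1->F, B2->F, B3->F, B4->T, B5->T; outcomes B1=F, B2=F, B3=F, B4=T, B5=T
input #7, u=1, v=1, w=-2: events B1->F, B2->F, B3->F, B4->T, B5->T; outcomes B1=F, B2=F, B3=F, B4=T, B5=T
pool-wide coverage (7 outcomes): B1=F, B2=T, B2=F, B3=F, B4=T, B4=F, B5=T
checked all size-1 subsets: none covers 7 outcomes (max 5/7)
at size 2, {3, 5} reaches all 7 outcomes; every lexicographically earlier size-2 subset fails
Answer: 2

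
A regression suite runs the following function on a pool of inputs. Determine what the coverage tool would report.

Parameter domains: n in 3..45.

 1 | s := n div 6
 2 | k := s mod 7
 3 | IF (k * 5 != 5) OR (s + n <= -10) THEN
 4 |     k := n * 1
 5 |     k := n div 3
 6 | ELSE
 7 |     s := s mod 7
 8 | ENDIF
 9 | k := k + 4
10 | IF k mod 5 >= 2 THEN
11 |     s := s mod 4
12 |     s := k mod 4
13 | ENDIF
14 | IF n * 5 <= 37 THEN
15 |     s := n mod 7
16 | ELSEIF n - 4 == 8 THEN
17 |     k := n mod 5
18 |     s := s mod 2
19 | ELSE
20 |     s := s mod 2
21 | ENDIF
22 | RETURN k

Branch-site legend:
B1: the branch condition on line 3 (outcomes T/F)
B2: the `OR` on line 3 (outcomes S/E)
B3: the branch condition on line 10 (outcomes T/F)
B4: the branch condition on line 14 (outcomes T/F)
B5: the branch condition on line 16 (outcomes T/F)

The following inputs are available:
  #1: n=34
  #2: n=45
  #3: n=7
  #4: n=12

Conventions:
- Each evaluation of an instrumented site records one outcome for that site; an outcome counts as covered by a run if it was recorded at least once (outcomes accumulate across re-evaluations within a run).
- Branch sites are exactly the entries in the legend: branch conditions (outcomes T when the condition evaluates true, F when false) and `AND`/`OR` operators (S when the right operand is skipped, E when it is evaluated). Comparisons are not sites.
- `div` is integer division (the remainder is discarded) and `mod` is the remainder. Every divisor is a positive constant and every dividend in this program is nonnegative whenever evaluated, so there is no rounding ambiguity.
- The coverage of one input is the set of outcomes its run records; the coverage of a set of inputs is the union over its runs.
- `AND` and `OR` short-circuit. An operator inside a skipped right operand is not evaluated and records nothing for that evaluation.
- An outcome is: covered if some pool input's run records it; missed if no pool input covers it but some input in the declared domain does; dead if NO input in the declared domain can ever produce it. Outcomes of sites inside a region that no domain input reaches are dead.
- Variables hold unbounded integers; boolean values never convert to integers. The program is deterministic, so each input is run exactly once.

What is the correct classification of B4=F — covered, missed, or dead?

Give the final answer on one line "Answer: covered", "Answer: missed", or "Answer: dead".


B4=F is recorded by pool input(s) 1, 2, 4 -> covered
Answer: covered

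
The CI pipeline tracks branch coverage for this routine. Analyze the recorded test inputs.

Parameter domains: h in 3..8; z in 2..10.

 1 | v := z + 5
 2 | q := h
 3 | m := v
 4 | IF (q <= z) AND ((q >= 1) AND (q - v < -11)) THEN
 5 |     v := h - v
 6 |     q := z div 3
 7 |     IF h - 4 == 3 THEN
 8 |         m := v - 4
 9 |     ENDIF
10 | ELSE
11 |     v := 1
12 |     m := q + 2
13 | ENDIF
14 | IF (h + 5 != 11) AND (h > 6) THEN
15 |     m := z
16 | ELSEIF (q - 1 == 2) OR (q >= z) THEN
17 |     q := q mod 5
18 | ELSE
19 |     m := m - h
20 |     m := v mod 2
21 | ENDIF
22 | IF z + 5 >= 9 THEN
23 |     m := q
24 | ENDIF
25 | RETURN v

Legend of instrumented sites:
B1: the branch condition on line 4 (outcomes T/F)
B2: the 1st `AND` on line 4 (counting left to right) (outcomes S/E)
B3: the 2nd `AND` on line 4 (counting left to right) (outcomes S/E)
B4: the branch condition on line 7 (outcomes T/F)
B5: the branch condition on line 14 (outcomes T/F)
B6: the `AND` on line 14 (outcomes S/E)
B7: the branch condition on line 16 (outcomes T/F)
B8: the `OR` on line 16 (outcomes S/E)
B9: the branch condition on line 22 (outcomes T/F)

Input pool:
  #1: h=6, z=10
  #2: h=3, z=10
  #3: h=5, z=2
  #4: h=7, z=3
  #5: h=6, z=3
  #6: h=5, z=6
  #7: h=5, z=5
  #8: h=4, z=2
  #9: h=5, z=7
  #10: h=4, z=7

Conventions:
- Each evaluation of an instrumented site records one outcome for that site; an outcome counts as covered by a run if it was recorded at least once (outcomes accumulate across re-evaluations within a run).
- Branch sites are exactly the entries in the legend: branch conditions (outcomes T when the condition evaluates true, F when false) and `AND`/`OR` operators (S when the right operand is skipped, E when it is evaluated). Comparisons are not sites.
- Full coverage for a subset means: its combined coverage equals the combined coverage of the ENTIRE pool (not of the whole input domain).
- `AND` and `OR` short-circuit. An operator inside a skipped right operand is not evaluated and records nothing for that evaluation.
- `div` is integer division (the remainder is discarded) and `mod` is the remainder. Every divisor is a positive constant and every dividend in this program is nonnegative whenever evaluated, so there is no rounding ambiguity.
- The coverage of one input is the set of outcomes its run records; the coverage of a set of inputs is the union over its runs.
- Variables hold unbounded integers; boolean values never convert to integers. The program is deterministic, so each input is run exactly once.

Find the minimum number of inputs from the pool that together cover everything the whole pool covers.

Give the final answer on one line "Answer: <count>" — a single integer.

input #1 (h=6, z=10): events B2->E, B3->E, B1->F, B6->S, B5->F, B8->E, B7->F, B9->T; covers B1=F, B2=E, B3=E, B5=F, B6=S, B7=F, B8=E, B9=T
input #2 (h=3, z=10): events B2->E, B3->E, B1->T, B4->F, B6->E, B5->F, B8->S, B7->T, B9->T; covers B1=T, B2=E, B3=E, B4=F, B5=F, B6=E, B7=T, B8=S, B9=T
input #3 (h=5, z=2): events B2->S, B1->F, B6->E, B5->F, B8->E, B7->T, B9->F; covers B1=F, B2=S, B5=F, B6=E, B7=T, B8=E, B9=F
input #4 (h=7, z=3): events B2->S, B1->F, B6->E, B5->T, B9->F; covers B1=F, B2=S, B5=T, B6=E, B9=F
input #5 (h=6, z=3): events B2->S, B1->F, B6->S, B5->F, B8->E, B7->T, B9->F; covers B1=F, B2=S, B5=F, B6=S, B7=T, B8=E, B9=F
input #6 (h=5, z=6): events B2->E, B3->E, B1->F, B6->E, B5->F, B8->E, B7->F, B9->T; covers B1=F, B2=E, B3=E, B5=F, B6=E, B7=F, B8=E, B9=T
input #7 (h=5, z=5): events B2->E, B3->E, B1->F, B6->E, B5->F, B8->E, B7->T, B9->T; covers B1=F, B2=E, B3=E, B5=F, B6=E, B7=T, B8=E, B9=T
input #8 (h=4, z=2): events B2->S, B1->F, B6->E, B5->F, B8->E, B7->T, B9->F; covers B1=F, B2=S, B5=F, B6=E, B7=T, B8=E, B9=F
input #9 (h=5, z=7): events B2->E, B3->E, B1->F, B6->E, B5->F, B8->E, B7->F, B9->T; covers B1=F, B2=E, B3=E, B5=F, B6=E, B7=F, B8=E, B9=T
input #10 (h=4, z=7): events B2->E, B3->E, B1->F, B6->E, B5->F, B8->E, B7->F, B9->T; covers B1=F, B2=E, B3=E, B5=F, B6=E, B7=F, B8=E, B9=T
pool-wide coverage (16 outcomes): B1=T, B1=F, B2=S, B2=E, B3=E, B4=F, B5=T, B5=F, B6=S, B6=E, B7=T, B7=F, B8=S, B8=E, B9=T, B9=F
size 1 is not enough: best union over all size-1 subsets is 9/16
size 2 is not enough: best union over all size-2 subsets is 14/16
inputs {1, 2, 4} (size 3) cover everything; no size-3 subset with a lexicographically smaller index list covers all 16

Answer: 3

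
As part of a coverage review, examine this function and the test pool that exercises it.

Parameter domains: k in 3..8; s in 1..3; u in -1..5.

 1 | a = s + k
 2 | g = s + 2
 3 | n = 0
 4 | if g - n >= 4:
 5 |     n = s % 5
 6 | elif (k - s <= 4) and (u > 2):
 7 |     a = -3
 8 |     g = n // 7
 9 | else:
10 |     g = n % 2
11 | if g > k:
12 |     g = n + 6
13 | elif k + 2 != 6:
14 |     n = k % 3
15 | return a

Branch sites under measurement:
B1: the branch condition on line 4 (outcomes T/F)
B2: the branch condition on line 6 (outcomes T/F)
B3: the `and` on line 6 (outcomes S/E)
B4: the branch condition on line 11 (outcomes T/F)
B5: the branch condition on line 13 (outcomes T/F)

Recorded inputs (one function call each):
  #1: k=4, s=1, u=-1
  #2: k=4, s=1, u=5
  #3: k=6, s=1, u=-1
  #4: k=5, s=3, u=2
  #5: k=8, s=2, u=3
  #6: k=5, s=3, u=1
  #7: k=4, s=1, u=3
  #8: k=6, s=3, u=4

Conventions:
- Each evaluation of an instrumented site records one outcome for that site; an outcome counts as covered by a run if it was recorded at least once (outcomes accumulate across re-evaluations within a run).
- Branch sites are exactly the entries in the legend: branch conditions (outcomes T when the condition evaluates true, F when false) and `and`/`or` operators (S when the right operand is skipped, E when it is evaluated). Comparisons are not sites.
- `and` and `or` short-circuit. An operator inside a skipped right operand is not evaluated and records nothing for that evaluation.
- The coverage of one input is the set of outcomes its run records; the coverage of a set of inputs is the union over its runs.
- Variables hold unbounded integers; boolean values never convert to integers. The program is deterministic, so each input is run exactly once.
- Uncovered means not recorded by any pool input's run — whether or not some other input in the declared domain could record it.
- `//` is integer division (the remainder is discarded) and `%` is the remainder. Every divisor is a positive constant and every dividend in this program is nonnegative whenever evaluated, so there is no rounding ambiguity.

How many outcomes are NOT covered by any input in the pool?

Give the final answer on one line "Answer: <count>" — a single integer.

run #1 (k=4, s=1, u=-1) runs B1->F, B3->E, B2->F, B4->F, B5->F; records B1=F, B2=F, B3=E, B4=F, B5=F
run #2 (k=4, s=1, u=5) runs B1->F, B3->E, B2->T, B4->F, B5->F; records B1=F, B2=T, B3=E, B4=F, B5=F
run #3 (k=6, s=1, u=-1) runs B1->F, B3->S, B2->F, B4->F, B5->T; records B1=F, B2=F, B3=S, B4=F, B5=T
run #4 (k=5, s=3, u=2) runs B1->T, B4->F, B5->T; records B1=T, B4=F, B5=T
run #5 (k=8, s=2, u=3) runs B1->T, B4->F, B5->T; records B1=T, B4=F, B5=T
run #6 (k=5, s=3, u=1) runs B1->T, B4->F, B5->T; records B1=T, B4=F, B5=T
run #7 (k=4, s=1, u=3) runs B1->F, B3->E, B2->T, B4->F, B5->F; records B1=F, B2=T, B3=E, B4=F, B5=F
run #8 (k=6, s=3, u=4) runs B1->T, B4->F, B5->T; records B1=T, B4=F, B5=T
union over the pool: B1=T, B1=F, B2=T, B2=F, B3=S, B3=E, B4=F, B5=T, B5=F
uncovered (1 of 10): B4=T

Answer: 1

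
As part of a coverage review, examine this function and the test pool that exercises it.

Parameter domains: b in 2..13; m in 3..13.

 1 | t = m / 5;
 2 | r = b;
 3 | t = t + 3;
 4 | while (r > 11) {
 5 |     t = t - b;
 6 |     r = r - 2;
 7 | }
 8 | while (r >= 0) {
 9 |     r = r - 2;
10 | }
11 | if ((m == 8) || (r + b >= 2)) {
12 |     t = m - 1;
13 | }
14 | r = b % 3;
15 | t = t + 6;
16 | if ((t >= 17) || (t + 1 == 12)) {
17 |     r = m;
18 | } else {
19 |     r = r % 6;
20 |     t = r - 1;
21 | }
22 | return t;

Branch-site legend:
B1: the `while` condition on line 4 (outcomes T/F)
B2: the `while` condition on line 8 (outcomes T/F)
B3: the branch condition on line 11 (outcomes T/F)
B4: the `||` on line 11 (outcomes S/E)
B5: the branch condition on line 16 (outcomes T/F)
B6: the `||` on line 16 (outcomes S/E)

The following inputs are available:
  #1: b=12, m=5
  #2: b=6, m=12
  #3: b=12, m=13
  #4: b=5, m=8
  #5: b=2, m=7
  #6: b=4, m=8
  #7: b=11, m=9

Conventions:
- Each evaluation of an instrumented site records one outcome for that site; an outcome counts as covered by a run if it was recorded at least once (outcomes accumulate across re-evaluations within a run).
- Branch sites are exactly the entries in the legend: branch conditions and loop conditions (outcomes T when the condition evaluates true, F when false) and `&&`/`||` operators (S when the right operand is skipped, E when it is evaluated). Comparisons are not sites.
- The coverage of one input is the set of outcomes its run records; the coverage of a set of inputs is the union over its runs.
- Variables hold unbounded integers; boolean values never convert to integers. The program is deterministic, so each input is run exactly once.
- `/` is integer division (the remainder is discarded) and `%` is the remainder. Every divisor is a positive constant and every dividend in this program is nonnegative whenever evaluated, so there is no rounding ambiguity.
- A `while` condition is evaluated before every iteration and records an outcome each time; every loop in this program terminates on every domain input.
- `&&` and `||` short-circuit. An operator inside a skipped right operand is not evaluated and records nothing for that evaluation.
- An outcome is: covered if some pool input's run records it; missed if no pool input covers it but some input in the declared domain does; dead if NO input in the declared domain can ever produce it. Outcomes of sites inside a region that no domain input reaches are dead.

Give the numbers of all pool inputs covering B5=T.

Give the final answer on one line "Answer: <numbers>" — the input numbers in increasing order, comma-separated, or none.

input #1 (b=12, m=5): never hits B5=T
input #2 (b=6, m=12): hits B5=T
input #3 (b=12, m=13): hits B5=T
input #4 (b=5, m=8): never hits B5=T
input #5 (b=2, m=7): never hits B5=T
input #6 (b=4, m=8): never hits B5=T
input #7 (b=11, m=9): never hits B5=T

Answer: 2, 3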